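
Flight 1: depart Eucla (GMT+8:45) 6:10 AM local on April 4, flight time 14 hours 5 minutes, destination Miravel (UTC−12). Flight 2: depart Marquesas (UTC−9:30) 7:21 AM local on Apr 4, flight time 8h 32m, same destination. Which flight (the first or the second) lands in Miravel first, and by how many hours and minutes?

the first, by 13 hours 53 minutes

Flight 1 in UTC: 6:10 AM − 8:45 = 9:25 PM on Apr 3.
+14 hours and 5 minutes → arrive 11:30 AM UTC on Apr 4.
Flight 2 in UTC: 7:21 AM + 9:30 = 4:51 PM on Apr 4.
+8 hours 32 minutes → arrive 1:23 AM UTC on Apr 5.
Flight 1 lands earlier by 13 hours 53 minutes.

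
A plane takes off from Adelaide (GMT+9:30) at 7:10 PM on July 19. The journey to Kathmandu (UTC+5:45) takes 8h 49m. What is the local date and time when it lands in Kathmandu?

12:14 AM on July 20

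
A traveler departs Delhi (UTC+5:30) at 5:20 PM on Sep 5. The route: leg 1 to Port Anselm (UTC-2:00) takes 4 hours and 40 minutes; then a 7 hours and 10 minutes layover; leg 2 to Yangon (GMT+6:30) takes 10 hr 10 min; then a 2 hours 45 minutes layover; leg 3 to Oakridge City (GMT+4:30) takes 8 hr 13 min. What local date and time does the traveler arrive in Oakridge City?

Convert departure to UTC: 5:20 PM − 5:30 = 11:50 AM UTC on Sep 5.
Add 4 hours and 40 minutes leg 1 → 4:30 PM UTC.
Add 7 hours and 10 minutes layover in Port Anselm → 11:40 PM UTC.
Add 10 hours 10 minutes leg 2 → 9:50 AM UTC (Sep 6).
Add 2 hours 45 minutes layover in Yangon → 12:35 PM UTC.
Add 8 hours 13 minutes leg 3 → 8:48 PM UTC.
Oakridge City is UTC+4:30, so local arrival = 8:48 PM + 4:30 = 1:18 AM on Sep 7.

1:18 AM on September 7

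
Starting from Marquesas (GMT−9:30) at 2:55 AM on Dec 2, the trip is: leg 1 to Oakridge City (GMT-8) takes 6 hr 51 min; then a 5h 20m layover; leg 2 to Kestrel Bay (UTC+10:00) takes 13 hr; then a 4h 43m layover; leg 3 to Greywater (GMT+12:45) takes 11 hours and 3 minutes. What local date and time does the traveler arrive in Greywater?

Convert departure to UTC: 2:55 AM + 9:30 = 12:25 PM UTC on Dec 2.
Add 6 hours 51 minutes leg 1 → 7:16 PM UTC.
Add 5 hours and 20 minutes layover in Oakridge City → 12:36 AM UTC (Dec 3).
Add 13 hours leg 2 → 1:36 PM UTC.
Add 4 hours 43 minutes layover in Kestrel Bay → 6:19 PM UTC.
Add 11 hours 3 minutes leg 3 → 5:22 AM UTC (Dec 4).
Greywater is UTC+12:45, so local arrival = 5:22 AM + 12:45 = 6:07 PM on Dec 4.

6:07 PM on December 4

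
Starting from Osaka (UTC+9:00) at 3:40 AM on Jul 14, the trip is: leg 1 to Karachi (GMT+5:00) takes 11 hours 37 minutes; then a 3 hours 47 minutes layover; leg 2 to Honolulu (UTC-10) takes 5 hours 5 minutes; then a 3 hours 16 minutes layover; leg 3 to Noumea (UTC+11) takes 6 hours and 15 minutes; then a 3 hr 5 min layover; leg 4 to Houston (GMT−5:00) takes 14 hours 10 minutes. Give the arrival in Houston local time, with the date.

12:55 PM on July 15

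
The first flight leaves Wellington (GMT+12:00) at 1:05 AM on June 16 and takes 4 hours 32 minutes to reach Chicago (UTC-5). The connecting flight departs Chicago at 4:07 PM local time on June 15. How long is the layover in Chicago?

Convert departure to UTC: 1:05 AM − 12:00 = 1:05 PM UTC on Jun 15.
Add 4 hours and 32 minutes flight time → 5:37 PM UTC.
Chicago is UTC−5:00, so local arrival = 5:37 PM − 5:00 = 12:37 PM on Jun 15.
Layover = 4:07 PM − 12:37 PM = 3 hours 30 minutes.

3 hours 30 minutes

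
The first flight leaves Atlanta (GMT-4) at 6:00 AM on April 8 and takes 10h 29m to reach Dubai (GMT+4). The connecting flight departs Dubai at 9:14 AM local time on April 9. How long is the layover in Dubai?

Convert departure to UTC: 6:00 AM + 4:00 = 10:00 AM UTC on Apr 8.
Add 10 hours and 29 minutes flight time → 8:29 PM UTC.
Dubai is UTC+4:00, so local arrival = 8:29 PM + 4:00 = 12:29 AM on Apr 9.
Layover = 9:14 AM − 12:29 AM = 8 hours 45 minutes.

8 hours 45 minutes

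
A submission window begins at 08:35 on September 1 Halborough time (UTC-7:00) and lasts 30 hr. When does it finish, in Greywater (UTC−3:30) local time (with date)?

18:05 on September 2

Convert start to UTC: 08:35 + 7:00 = 15:35 UTC on Sep 1.
Add 30 hours duration → 21:35 UTC (Sep 2).
Greywater is UTC−3:30, so local end time = 21:35 − 3:30 = 18:05 on Sep 2.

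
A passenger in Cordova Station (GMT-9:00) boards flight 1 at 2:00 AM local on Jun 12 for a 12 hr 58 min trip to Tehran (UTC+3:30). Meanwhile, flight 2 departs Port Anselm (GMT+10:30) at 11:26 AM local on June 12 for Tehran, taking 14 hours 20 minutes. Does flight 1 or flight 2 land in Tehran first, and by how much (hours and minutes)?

the second, by 8 hours 42 minutes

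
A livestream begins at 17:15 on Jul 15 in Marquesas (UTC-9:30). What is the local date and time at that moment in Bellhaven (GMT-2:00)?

00:45 on July 16

In UTC: 17:15 + 9:30 = 02:45 on Jul 16.
Bellhaven is UTC−2:00: 02:45 − 2:00 = 00:45 on Jul 16.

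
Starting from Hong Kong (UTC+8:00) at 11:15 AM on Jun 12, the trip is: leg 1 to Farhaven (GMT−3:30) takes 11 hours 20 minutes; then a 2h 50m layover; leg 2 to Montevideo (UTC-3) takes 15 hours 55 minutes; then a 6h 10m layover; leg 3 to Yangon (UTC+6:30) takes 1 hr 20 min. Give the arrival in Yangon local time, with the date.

Convert departure to UTC: 11:15 AM − 8:00 = 3:15 AM UTC on Jun 12.
Add 11 hours 20 minutes leg 1 → 2:35 PM UTC.
Add 2 hours and 50 minutes layover in Farhaven → 5:25 PM UTC.
Add 15 hours and 55 minutes leg 2 → 9:20 AM UTC (Jun 13).
Add 6 hours 10 minutes layover in Montevideo → 3:30 PM UTC.
Add 1 hour and 20 minutes leg 3 → 4:50 PM UTC.
Yangon is UTC+6:30, so local arrival = 4:50 PM + 6:30 = 11:20 PM on Jun 13.

11:20 PM on June 13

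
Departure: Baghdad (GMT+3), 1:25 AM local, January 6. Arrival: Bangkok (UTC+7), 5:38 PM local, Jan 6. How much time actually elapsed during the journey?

12 hours 13 minutes

Bangkok is 4:00 ahead of Baghdad.
Clock-face elapsed time (ignoring zones) is 16 hours 13 minutes.
Actual elapsed = 16 hours 13 minutes − 4:00 = 12 hours 13 minutes.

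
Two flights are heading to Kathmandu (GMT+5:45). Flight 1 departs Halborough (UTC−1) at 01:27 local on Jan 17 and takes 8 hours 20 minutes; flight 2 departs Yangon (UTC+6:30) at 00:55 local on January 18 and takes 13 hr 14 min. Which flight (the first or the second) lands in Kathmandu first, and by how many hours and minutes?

the first, by 20 hours 52 minutes

Flight 1 in UTC: 01:27 + 1:00 = 02:27 on Jan 17.
+8 hours 20 minutes → arrive 10:47 UTC on Jan 17.
Flight 2 in UTC: 00:55 − 6:30 = 18:25 on Jan 17.
+13 hours 14 minutes → arrive 07:39 UTC on Jan 18.
Flight 1 lands earlier by 20 hours 52 minutes.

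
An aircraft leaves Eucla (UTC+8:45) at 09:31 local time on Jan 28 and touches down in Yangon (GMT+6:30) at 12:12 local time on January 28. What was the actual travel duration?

4 hours 56 minutes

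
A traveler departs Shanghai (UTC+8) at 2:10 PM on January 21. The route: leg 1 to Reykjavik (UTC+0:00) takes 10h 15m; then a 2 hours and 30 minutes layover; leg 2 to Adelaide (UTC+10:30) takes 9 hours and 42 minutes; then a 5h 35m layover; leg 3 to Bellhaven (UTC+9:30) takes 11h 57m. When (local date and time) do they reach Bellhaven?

Convert departure to UTC: 2:10 PM − 8:00 = 6:10 AM UTC on Jan 21.
Add 10 hours 15 minutes leg 1 → 4:25 PM UTC.
Add 2 hours 30 minutes layover in Reykjavik → 6:55 PM UTC.
Add 9 hours 42 minutes leg 2 → 4:37 AM UTC (Jan 22).
Add 5 hours 35 minutes layover in Adelaide → 10:12 AM UTC.
Add 11 hours and 57 minutes leg 3 → 10:09 PM UTC.
Bellhaven is UTC+9:30, so local arrival = 10:09 PM + 9:30 = 7:39 AM on Jan 23.

7:39 AM on Jan 23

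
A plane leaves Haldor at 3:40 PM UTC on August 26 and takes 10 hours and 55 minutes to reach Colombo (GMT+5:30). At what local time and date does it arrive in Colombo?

8:05 AM on August 27

Departure is given in UTC: 3:40 PM on Aug 26.
Add 10 hours and 55 minutes → 2:35 AM UTC (Aug 27).
Colombo is UTC+5:30: 2:35 AM + 5:30 = 8:05 AM on Aug 27.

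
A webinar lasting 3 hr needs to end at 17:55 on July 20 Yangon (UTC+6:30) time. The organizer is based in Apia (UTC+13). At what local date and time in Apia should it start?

21:25 on Jul 20

Target end time in UTC: 17:55 − 6:30 = 11:25 on Jul 20.
Subtract 3 hours → start 08:25 UTC on Jul 20.
Apia is UTC+13:00: 08:25 + 13:00 = 21:25 on Jul 20.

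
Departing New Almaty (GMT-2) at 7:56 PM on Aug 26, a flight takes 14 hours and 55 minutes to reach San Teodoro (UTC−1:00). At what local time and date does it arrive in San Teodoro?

San Teodoro is 1:00 ahead of New Almaty.
After 14 hours 55 minutes it is 10:51 AM (Aug 27) in New Almaty.
Shift by the zone difference: 10:51 AM + 1:00 = 11:51 AM on Aug 27 in San Teodoro.

11:51 AM on Aug 27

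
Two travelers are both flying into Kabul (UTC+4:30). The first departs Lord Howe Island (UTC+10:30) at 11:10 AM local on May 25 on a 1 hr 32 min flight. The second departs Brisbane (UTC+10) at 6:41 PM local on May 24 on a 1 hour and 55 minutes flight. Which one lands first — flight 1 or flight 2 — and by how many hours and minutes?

the second, by 15 hours 36 minutes

Flight 1 in UTC: 11:10 AM − 10:30 = 12:40 AM on May 25.
+1 hour 32 minutes → arrive 2:12 AM UTC on May 25.
Flight 2 in UTC: 6:41 PM − 10:00 = 8:41 AM on May 24.
+1 hour and 55 minutes → arrive 10:36 AM UTC on May 24.
Flight 2 lands earlier by 15 hours 36 minutes.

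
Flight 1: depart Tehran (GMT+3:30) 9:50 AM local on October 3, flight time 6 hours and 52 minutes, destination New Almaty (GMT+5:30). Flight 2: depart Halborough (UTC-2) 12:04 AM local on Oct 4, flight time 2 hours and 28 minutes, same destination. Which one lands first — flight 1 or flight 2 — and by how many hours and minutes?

Flight 1 in UTC: 9:50 AM − 3:30 = 6:20 AM on Oct 3.
+6 hours and 52 minutes → arrive 1:12 PM UTC on Oct 3.
Flight 2 in UTC: 12:04 AM + 2:00 = 2:04 AM on Oct 4.
+2 hours 28 minutes → arrive 4:32 AM UTC on Oct 4.
Flight 1 lands earlier by 15 hours 20 minutes.

the first, by 15 hours 20 minutes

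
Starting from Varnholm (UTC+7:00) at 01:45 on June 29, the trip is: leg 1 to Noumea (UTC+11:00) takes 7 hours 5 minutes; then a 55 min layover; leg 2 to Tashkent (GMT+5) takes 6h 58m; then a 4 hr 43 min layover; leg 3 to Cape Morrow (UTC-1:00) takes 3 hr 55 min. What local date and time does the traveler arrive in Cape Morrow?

17:21 on Jun 29

Convert departure to UTC: 01:45 − 7:00 = 18:45 UTC on Jun 28.
Add 7 hours and 5 minutes leg 1 → 01:50 UTC (Jun 29).
Add 55 minutes layover in Noumea → 02:45 UTC.
Add 6 hours and 58 minutes leg 2 → 09:43 UTC.
Add 4 hours and 43 minutes layover in Tashkent → 14:26 UTC.
Add 3 hours 55 minutes leg 3 → 18:21 UTC.
Cape Morrow is UTC−1:00, so local arrival = 18:21 − 1:00 = 17:21 on Jun 29.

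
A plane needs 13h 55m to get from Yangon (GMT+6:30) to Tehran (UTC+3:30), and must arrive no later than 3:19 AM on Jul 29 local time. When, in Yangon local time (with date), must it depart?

Target arrival in UTC: 3:19 AM − 3:30 = 11:49 PM on Jul 28.
Subtract 13 hours 55 minutes → departure 9:54 AM UTC on Jul 28.
Yangon is UTC+6:30: 9:54 AM + 6:30 = 4:24 PM on Jul 28.

4:24 PM on Jul 28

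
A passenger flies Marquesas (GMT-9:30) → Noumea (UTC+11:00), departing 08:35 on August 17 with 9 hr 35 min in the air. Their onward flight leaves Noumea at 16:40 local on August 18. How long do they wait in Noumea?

2 hours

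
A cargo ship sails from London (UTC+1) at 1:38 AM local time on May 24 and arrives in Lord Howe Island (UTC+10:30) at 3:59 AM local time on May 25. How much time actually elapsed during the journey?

16 hours 51 minutes

Departure in UTC: 1:38 AM − 1:00 = 12:38 AM on May 24.
Arrival in UTC: 3:59 AM − 10:30 = 5:29 PM on May 24.
Elapsed = 5:29 PM − 12:38 AM = 16 hours 51 minutes.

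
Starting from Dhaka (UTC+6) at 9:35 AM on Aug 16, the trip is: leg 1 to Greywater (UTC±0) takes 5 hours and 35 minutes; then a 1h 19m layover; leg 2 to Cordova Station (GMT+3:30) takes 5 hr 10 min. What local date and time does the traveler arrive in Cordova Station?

Convert departure to UTC: 9:35 AM − 6:00 = 3:35 AM UTC on Aug 16.
Add 5 hours and 35 minutes leg 1 → 9:10 AM UTC.
Add 1 hour 19 minutes layover in Greywater → 10:29 AM UTC.
Add 5 hours 10 minutes leg 2 → 3:39 PM UTC.
Cordova Station is UTC+3:30, so local arrival = 3:39 PM + 3:30 = 7:09 PM on Aug 16.

7:09 PM on August 16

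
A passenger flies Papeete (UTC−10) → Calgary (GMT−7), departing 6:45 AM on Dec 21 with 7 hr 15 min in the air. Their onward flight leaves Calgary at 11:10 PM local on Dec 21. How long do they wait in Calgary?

6 hours 10 minutes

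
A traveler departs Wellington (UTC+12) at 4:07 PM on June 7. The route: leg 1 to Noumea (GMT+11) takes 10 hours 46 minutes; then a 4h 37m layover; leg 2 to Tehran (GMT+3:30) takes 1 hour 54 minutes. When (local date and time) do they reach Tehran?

Convert departure to UTC: 4:07 PM − 12:00 = 4:07 AM UTC on Jun 7.
Add 10 hours and 46 minutes leg 1 → 2:53 PM UTC.
Add 4 hours 37 minutes layover in Noumea → 7:30 PM UTC.
Add 1 hour 54 minutes leg 2 → 9:24 PM UTC.
Tehran is UTC+3:30, so local arrival = 9:24 PM + 3:30 = 12:54 AM on Jun 8.

12:54 AM on June 8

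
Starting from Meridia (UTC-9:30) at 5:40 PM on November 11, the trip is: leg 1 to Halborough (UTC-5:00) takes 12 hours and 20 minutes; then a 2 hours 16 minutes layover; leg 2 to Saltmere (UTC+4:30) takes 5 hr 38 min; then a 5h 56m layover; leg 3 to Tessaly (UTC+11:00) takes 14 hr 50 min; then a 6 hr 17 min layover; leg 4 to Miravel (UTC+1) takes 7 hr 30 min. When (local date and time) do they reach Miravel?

10:57 AM on November 14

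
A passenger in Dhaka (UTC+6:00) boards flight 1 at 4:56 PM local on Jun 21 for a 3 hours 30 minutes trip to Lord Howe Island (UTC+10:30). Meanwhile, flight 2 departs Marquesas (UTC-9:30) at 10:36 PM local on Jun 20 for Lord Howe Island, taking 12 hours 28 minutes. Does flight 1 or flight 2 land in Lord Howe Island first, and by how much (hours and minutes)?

Flight 1 in UTC: 4:56 PM − 6:00 = 10:56 AM on Jun 21.
+3 hours and 30 minutes → arrive 2:26 PM UTC on Jun 21.
Flight 2 in UTC: 10:36 PM + 9:30 = 8:06 AM on Jun 21.
+12 hours and 28 minutes → arrive 8:34 PM UTC on Jun 21.
Flight 1 lands earlier by 6 hours 8 minutes.

the first, by 6 hours 8 minutes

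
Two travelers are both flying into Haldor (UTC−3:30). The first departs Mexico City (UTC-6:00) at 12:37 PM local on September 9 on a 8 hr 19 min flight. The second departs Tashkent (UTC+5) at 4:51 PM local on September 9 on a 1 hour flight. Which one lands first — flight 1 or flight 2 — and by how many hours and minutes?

the second, by 14 hours 5 minutes

Flight 1 in UTC: 12:37 PM + 6:00 = 6:37 PM on Sep 9.
+8 hours and 19 minutes → arrive 2:56 AM UTC on Sep 10.
Flight 2 in UTC: 4:51 PM − 5:00 = 11:51 AM on Sep 9.
+1 hour → arrive 12:51 PM UTC on Sep 9.
Flight 2 lands earlier by 14 hours 5 minutes.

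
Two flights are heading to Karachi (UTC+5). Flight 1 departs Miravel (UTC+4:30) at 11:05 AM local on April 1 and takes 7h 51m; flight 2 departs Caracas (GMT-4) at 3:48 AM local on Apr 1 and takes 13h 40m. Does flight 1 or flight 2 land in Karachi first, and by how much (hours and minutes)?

the first, by 7 hours 2 minutes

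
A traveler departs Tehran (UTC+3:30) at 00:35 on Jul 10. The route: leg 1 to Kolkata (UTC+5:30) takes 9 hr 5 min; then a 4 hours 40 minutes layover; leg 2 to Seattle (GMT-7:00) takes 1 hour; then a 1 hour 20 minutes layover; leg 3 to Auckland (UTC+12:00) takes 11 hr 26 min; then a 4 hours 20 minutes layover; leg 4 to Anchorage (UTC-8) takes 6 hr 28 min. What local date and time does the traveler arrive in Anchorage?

03:24 on Jul 11

Convert departure to UTC: 00:35 − 3:30 = 21:05 UTC on Jul 9.
Add 9 hours and 5 minutes leg 1 → 06:10 UTC (Jul 10).
Add 4 hours and 40 minutes layover in Kolkata → 10:50 UTC.
Add 1 hour leg 2 → 11:50 UTC.
Add 1 hour 20 minutes layover in Seattle → 13:10 UTC.
Add 11 hours 26 minutes leg 3 → 00:36 UTC (Jul 11).
Add 4 hours and 20 minutes layover in Auckland → 04:56 UTC.
Add 6 hours 28 minutes leg 4 → 11:24 UTC.
Anchorage is UTC−8:00, so local arrival = 11:24 − 8:00 = 03:24 on Jul 11.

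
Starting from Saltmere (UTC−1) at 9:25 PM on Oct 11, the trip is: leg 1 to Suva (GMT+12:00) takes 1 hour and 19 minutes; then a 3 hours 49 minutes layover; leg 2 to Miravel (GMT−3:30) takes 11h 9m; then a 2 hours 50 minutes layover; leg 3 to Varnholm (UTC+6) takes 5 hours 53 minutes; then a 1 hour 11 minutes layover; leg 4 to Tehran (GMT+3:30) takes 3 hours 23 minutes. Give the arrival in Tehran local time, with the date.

Convert departure to UTC: 9:25 PM + 1:00 = 10:25 PM UTC on Oct 11.
Add 1 hour 19 minutes leg 1 → 11:44 PM UTC.
Add 3 hours and 49 minutes layover in Suva → 3:33 AM UTC (Oct 12).
Add 11 hours 9 minutes leg 2 → 2:42 PM UTC.
Add 2 hours 50 minutes layover in Miravel → 5:32 PM UTC.
Add 5 hours 53 minutes leg 3 → 11:25 PM UTC.
Add 1 hour 11 minutes layover in Varnholm → 12:36 AM UTC (Oct 13).
Add 3 hours 23 minutes leg 4 → 3:59 AM UTC.
Tehran is UTC+3:30, so local arrival = 3:59 AM + 3:30 = 7:29 AM on Oct 13.

7:29 AM on Oct 13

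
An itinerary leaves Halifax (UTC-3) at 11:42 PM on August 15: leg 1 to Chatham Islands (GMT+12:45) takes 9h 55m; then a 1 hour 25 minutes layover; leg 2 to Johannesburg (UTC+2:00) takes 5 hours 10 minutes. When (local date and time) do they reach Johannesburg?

Convert departure to UTC: 11:42 PM + 3:00 = 2:42 AM UTC on Aug 16.
Add 9 hours and 55 minutes leg 1 → 12:37 PM UTC.
Add 1 hour and 25 minutes layover in Chatham Islands → 2:02 PM UTC.
Add 5 hours and 10 minutes leg 2 → 7:12 PM UTC.
Johannesburg is UTC+2:00, so local arrival = 7:12 PM + 2:00 = 9:12 PM on Aug 16.

9:12 PM on Aug 16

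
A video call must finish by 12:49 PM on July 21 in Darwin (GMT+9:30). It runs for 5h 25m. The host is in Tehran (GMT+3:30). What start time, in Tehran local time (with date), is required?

1:24 AM on July 21

Target end time in UTC: 12:49 PM − 9:30 = 3:19 AM on Jul 21.
Subtract 5 hours and 25 minutes → start 9:54 PM UTC on Jul 20.
Tehran is UTC+3:30: 9:54 PM + 3:30 = 1:24 AM on Jul 21.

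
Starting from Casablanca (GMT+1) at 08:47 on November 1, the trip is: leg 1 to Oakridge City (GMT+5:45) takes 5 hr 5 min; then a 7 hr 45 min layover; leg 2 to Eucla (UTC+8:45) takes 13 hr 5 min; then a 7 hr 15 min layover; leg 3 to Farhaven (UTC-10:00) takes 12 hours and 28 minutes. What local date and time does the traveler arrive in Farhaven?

Convert departure to UTC: 08:47 − 1:00 = 07:47 UTC on Nov 1.
Add 5 hours and 5 minutes leg 1 → 12:52 UTC.
Add 7 hours 45 minutes layover in Oakridge City → 20:37 UTC.
Add 13 hours and 5 minutes leg 2 → 09:42 UTC (Nov 2).
Add 7 hours and 15 minutes layover in Eucla → 16:57 UTC.
Add 12 hours and 28 minutes leg 3 → 05:25 UTC (Nov 3).
Farhaven is UTC−10:00, so local arrival = 05:25 − 10:00 = 19:25 on Nov 2.

19:25 on November 2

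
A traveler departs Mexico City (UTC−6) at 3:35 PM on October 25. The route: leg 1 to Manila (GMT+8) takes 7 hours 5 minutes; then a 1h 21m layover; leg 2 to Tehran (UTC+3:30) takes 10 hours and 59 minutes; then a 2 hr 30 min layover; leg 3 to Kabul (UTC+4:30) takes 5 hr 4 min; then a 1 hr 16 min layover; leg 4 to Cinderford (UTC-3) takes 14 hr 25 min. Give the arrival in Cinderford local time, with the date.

Convert departure to UTC: 3:35 PM + 6:00 = 9:35 PM UTC on Oct 25.
Add 7 hours and 5 minutes leg 1 → 4:40 AM UTC (Oct 26).
Add 1 hour 21 minutes layover in Manila → 6:01 AM UTC.
Add 10 hours and 59 minutes leg 2 → 5:00 PM UTC.
Add 2 hours and 30 minutes layover in Tehran → 7:30 PM UTC.
Add 5 hours and 4 minutes leg 3 → 12:34 AM UTC (Oct 27).
Add 1 hour 16 minutes layover in Kabul → 1:50 AM UTC.
Add 14 hours 25 minutes leg 4 → 4:15 PM UTC.
Cinderford is UTC−3:00, so local arrival = 4:15 PM − 3:00 = 1:15 PM on Oct 27.

1:15 PM on October 27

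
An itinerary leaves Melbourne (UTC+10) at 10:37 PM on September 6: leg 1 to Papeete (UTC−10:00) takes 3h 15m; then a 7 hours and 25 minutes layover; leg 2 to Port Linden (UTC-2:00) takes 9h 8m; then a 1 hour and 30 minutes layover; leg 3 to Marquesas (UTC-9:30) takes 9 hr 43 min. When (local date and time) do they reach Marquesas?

Convert departure to UTC: 10:37 PM − 10:00 = 12:37 PM UTC on Sep 6.
Add 3 hours and 15 minutes leg 1 → 3:52 PM UTC.
Add 7 hours and 25 minutes layover in Papeete → 11:17 PM UTC.
Add 9 hours 8 minutes leg 2 → 8:25 AM UTC (Sep 7).
Add 1 hour 30 minutes layover in Port Linden → 9:55 AM UTC.
Add 9 hours 43 minutes leg 3 → 7:38 PM UTC.
Marquesas is UTC−9:30, so local arrival = 7:38 PM − 9:30 = 10:08 AM on Sep 7.

10:08 AM on September 7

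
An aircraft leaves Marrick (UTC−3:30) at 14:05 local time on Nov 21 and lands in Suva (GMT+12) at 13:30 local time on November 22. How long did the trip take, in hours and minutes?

Departure in UTC: 14:05 + 3:30 = 17:35 on Nov 21.
Arrival in UTC: 13:30 − 12:00 = 01:30 on Nov 22.
Elapsed = 01:30 − 17:35 (+1 day) = 7 hours 55 minutes.

7 hours 55 minutes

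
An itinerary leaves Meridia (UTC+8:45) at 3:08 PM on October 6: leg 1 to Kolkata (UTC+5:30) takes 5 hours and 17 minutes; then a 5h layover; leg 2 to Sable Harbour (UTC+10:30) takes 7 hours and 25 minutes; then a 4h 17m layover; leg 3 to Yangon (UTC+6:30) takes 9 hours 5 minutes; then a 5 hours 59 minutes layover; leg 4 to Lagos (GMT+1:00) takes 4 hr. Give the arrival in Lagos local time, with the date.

12:26 AM on October 8

Convert departure to UTC: 3:08 PM − 8:45 = 6:23 AM UTC on Oct 6.
Add 5 hours and 17 minutes leg 1 → 11:40 AM UTC.
Add 5 hours layover in Kolkata → 4:40 PM UTC.
Add 7 hours 25 minutes leg 2 → 12:05 AM UTC (Oct 7).
Add 4 hours and 17 minutes layover in Sable Harbour → 4:22 AM UTC.
Add 9 hours and 5 minutes leg 3 → 1:27 PM UTC.
Add 5 hours 59 minutes layover in Yangon → 7:26 PM UTC.
Add 4 hours leg 4 → 11:26 PM UTC.
Lagos is UTC+1:00, so local arrival = 11:26 PM + 1:00 = 12:26 AM on Oct 8.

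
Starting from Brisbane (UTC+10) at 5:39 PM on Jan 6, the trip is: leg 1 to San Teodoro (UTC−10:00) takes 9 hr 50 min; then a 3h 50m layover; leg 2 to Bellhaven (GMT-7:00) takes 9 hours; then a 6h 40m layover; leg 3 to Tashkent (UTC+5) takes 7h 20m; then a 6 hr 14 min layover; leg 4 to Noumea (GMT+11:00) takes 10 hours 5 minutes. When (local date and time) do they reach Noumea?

11:38 PM on Jan 8

Convert departure to UTC: 5:39 PM − 10:00 = 7:39 AM UTC on Jan 6.
Add 9 hours 50 minutes leg 1 → 5:29 PM UTC.
Add 3 hours 50 minutes layover in San Teodoro → 9:19 PM UTC.
Add 9 hours leg 2 → 6:19 AM UTC (Jan 7).
Add 6 hours 40 minutes layover in Bellhaven → 12:59 PM UTC.
Add 7 hours 20 minutes leg 3 → 8:19 PM UTC.
Add 6 hours 14 minutes layover in Tashkent → 2:33 AM UTC (Jan 8).
Add 10 hours and 5 minutes leg 4 → 12:38 PM UTC.
Noumea is UTC+11:00, so local arrival = 12:38 PM + 11:00 = 11:38 PM on Jan 8.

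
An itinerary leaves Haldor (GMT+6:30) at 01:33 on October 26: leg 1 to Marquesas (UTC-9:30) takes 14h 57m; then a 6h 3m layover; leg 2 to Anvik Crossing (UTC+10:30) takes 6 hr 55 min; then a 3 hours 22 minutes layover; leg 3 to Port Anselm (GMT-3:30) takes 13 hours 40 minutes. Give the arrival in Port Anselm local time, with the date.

Convert departure to UTC: 01:33 − 6:30 = 19:03 UTC on Oct 25.
Add 14 hours and 57 minutes leg 1 → 10:00 UTC (Oct 26).
Add 6 hours 3 minutes layover in Marquesas → 16:03 UTC.
Add 6 hours and 55 minutes leg 2 → 22:58 UTC.
Add 3 hours and 22 minutes layover in Anvik Crossing → 02:20 UTC (Oct 27).
Add 13 hours and 40 minutes leg 3 → 16:00 UTC.
Port Anselm is UTC−3:30, so local arrival = 16:00 − 3:30 = 12:30 on Oct 27.

12:30 on October 27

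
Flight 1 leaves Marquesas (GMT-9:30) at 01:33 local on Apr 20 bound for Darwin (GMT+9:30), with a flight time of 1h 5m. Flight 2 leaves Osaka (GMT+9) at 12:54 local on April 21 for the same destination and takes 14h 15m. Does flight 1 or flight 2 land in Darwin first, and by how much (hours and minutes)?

the first, by 30 hours 1 minute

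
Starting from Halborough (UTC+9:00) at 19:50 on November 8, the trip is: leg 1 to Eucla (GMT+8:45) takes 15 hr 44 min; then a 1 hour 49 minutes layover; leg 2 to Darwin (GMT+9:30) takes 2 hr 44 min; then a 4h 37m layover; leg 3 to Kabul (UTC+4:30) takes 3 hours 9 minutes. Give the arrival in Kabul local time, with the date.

Convert departure to UTC: 19:50 − 9:00 = 10:50 UTC on Nov 8.
Add 15 hours and 44 minutes leg 1 → 02:34 UTC (Nov 9).
Add 1 hour and 49 minutes layover in Eucla → 04:23 UTC.
Add 2 hours 44 minutes leg 2 → 07:07 UTC.
Add 4 hours and 37 minutes layover in Darwin → 11:44 UTC.
Add 3 hours 9 minutes leg 3 → 14:53 UTC.
Kabul is UTC+4:30, so local arrival = 14:53 + 4:30 = 19:23 on Nov 9.

19:23 on Nov 9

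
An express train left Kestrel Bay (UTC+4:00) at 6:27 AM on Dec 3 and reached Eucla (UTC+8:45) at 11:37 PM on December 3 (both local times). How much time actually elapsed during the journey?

Departure in UTC: 6:27 AM − 4:00 = 2:27 AM on Dec 3.
Arrival in UTC: 11:37 PM − 8:45 = 2:52 PM on Dec 3.
Elapsed = 2:52 PM − 2:27 AM = 12 hours 25 minutes.

12 hours 25 minutes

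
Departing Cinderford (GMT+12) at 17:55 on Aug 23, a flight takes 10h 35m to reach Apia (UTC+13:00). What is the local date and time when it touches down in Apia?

Convert departure to UTC: 17:55 − 12:00 = 05:55 UTC on Aug 23.
Add 10 hours and 35 minutes travel time → 16:30 UTC.
Apia is UTC+13:00, so local arrival = 16:30 + 13:00 = 05:30 on Aug 24.

05:30 on Aug 24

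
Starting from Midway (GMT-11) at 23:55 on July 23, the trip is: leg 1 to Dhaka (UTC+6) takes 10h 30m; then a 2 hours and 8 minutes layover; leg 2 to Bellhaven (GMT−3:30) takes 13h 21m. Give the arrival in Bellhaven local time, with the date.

09:24 on July 25

Convert departure to UTC: 23:55 + 11:00 = 10:55 UTC on Jul 24.
Add 10 hours and 30 minutes leg 1 → 21:25 UTC.
Add 2 hours 8 minutes layover in Dhaka → 23:33 UTC.
Add 13 hours and 21 minutes leg 2 → 12:54 UTC (Jul 25).
Bellhaven is UTC−3:30, so local arrival = 12:54 − 3:30 = 09:24 on Jul 25.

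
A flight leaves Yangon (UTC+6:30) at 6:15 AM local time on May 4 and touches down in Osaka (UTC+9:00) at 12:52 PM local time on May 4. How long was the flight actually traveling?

Departure in UTC: 6:15 AM − 6:30 = 11:45 PM on May 3.
Arrival in UTC: 12:52 PM − 9:00 = 3:52 AM on May 4.
Elapsed = 3:52 AM − 11:45 PM (+1 day) = 4 hours 7 minutes.

4 hours 7 minutes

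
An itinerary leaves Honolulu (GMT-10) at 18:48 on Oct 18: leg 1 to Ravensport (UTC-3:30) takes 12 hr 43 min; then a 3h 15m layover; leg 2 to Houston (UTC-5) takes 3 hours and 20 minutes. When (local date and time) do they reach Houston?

Convert departure to UTC: 18:48 + 10:00 = 04:48 UTC on Oct 19.
Add 12 hours 43 minutes leg 1 → 17:31 UTC.
Add 3 hours 15 minutes layover in Ravensport → 20:46 UTC.
Add 3 hours and 20 minutes leg 2 → 00:06 UTC (Oct 20).
Houston is UTC−5:00, so local arrival = 00:06 − 5:00 = 19:06 on Oct 19.

19:06 on October 19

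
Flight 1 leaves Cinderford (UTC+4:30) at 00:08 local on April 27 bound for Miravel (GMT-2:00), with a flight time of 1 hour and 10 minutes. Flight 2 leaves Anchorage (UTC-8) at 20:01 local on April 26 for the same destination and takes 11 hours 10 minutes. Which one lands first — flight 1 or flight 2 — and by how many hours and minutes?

Flight 1 in UTC: 00:08 − 4:30 = 19:38 on Apr 26.
+1 hour and 10 minutes → arrive 20:48 UTC on Apr 26.
Flight 2 in UTC: 20:01 + 8:00 = 04:01 on Apr 27.
+11 hours and 10 minutes → arrive 15:11 UTC on Apr 27.
Flight 1 lands earlier by 18 hours 23 minutes.

the first, by 18 hours 23 minutes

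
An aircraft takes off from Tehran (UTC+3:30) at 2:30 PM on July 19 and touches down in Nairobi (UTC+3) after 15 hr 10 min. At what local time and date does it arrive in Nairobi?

5:10 AM on July 20

Nairobi is 0:30 behind Tehran.
After 15 hours and 10 minutes it is 5:40 AM (Jul 20) in Tehran.
Shift by the zone difference: 5:40 AM − 0:30 = 5:10 AM on Jul 20 in Nairobi.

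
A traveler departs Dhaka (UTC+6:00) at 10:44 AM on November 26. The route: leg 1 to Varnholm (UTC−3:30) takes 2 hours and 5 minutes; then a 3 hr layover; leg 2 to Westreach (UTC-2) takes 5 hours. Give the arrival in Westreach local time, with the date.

Convert departure to UTC: 10:44 AM − 6:00 = 4:44 AM UTC on Nov 26.
Add 2 hours 5 minutes leg 1 → 6:49 AM UTC.
Add 3 hours layover in Varnholm → 9:49 AM UTC.
Add 5 hours leg 2 → 2:49 PM UTC.
Westreach is UTC−2:00, so local arrival = 2:49 PM − 2:00 = 12:49 PM on Nov 26.

12:49 PM on Nov 26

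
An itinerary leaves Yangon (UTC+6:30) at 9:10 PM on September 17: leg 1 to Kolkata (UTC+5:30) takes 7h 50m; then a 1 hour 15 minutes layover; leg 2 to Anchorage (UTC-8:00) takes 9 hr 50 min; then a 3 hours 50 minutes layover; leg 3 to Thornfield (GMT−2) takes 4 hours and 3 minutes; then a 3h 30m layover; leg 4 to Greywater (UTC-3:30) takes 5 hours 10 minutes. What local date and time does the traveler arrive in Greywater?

Convert departure to UTC: 9:10 PM − 6:30 = 2:40 PM UTC on Sep 17.
Add 7 hours 50 minutes leg 1 → 10:30 PM UTC.
Add 1 hour and 15 minutes layover in Kolkata → 11:45 PM UTC.
Add 9 hours 50 minutes leg 2 → 9:35 AM UTC (Sep 18).
Add 3 hours and 50 minutes layover in Anchorage → 1:25 PM UTC.
Add 4 hours 3 minutes leg 3 → 5:28 PM UTC.
Add 3 hours 30 minutes layover in Thornfield → 8:58 PM UTC.
Add 5 hours 10 minutes leg 4 → 2:08 AM UTC (Sep 19).
Greywater is UTC−3:30, so local arrival = 2:08 AM − 3:30 = 10:38 PM on Sep 18.

10:38 PM on September 18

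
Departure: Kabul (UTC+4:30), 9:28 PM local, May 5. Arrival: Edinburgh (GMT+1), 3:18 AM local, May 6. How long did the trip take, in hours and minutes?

9 hours 20 minutes

Edinburgh is 3:30 behind Kabul.
Clock-face elapsed time (ignoring zones) is 5 hours 50 minutes.
Actual elapsed = 5 hours 50 minutes + 3:30 = 9 hours 20 minutes.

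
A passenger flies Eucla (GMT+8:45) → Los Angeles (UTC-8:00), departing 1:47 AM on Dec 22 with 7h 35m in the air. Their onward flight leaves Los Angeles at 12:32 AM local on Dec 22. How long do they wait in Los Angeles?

7 hours 55 minutes

Convert departure to UTC: 1:47 AM − 8:45 = 5:02 PM UTC on Dec 21.
Add 7 hours and 35 minutes flight time → 12:37 AM UTC (Dec 22).
Los Angeles is UTC−8:00, so local arrival = 12:37 AM − 8:00 = 4:37 PM on Dec 21.
Layover = 12:32 AM − 4:37 PM (+1 day) = 7 hours 55 minutes.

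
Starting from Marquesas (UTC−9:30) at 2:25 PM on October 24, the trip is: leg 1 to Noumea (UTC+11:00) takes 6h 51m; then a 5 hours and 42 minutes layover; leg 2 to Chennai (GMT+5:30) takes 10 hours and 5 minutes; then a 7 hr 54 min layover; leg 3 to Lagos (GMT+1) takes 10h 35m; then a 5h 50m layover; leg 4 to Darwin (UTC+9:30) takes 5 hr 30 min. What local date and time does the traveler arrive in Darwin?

1:52 PM on October 27

Convert departure to UTC: 2:25 PM + 9:30 = 11:55 PM UTC on Oct 24.
Add 6 hours and 51 minutes leg 1 → 6:46 AM UTC (Oct 25).
Add 5 hours 42 minutes layover in Noumea → 12:28 PM UTC.
Add 10 hours 5 minutes leg 2 → 10:33 PM UTC.
Add 7 hours 54 minutes layover in Chennai → 6:27 AM UTC (Oct 26).
Add 10 hours 35 minutes leg 3 → 5:02 PM UTC.
Add 5 hours and 50 minutes layover in Lagos → 10:52 PM UTC.
Add 5 hours and 30 minutes leg 4 → 4:22 AM UTC (Oct 27).
Darwin is UTC+9:30, so local arrival = 4:22 AM + 9:30 = 1:52 PM on Oct 27.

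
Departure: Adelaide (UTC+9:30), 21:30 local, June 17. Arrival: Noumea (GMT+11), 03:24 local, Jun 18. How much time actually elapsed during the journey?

4 hours 24 minutes

Noumea is 1:30 ahead of Adelaide.
Clock-face elapsed time (ignoring zones) is 5 hours 54 minutes.
Actual elapsed = 5 hours 54 minutes − 1:30 = 4 hours 24 minutes.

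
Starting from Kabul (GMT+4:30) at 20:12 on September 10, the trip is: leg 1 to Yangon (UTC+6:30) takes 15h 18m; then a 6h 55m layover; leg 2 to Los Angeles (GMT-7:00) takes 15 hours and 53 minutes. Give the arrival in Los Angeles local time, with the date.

Convert departure to UTC: 20:12 − 4:30 = 15:42 UTC on Sep 10.
Add 15 hours and 18 minutes leg 1 → 07:00 UTC (Sep 11).
Add 6 hours 55 minutes layover in Yangon → 13:55 UTC.
Add 15 hours and 53 minutes leg 2 → 05:48 UTC (Sep 12).
Los Angeles is UTC−7:00, so local arrival = 05:48 − 7:00 = 22:48 on Sep 11.

22:48 on Sep 11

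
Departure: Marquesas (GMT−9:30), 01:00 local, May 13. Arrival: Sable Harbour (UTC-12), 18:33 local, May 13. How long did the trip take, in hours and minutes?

20 hours 3 minutes

Sable Harbour is 2:30 behind Marquesas.
Clock-face elapsed time (ignoring zones) is 17 hours 33 minutes.
Actual elapsed = 17 hours 33 minutes + 2:30 = 20 hours 3 minutes.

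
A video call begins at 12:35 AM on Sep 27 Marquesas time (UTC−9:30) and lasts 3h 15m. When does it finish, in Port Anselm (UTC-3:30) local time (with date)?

9:50 AM on Sep 27

Convert start to UTC: 12:35 AM + 9:30 = 10:05 AM UTC on Sep 27.
Add 3 hours 15 minutes duration → 1:20 PM UTC.
Port Anselm is UTC−3:30, so local end time = 1:20 PM − 3:30 = 9:50 AM on Sep 27.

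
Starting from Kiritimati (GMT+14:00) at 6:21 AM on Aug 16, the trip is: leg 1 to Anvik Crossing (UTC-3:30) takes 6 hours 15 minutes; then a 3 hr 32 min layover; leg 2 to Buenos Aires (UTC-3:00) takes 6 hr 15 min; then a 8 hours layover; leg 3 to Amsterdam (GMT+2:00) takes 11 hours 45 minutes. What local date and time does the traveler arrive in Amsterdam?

Convert departure to UTC: 6:21 AM − 14:00 = 4:21 PM UTC on Aug 15.
Add 6 hours 15 minutes leg 1 → 10:36 PM UTC.
Add 3 hours and 32 minutes layover in Anvik Crossing → 2:08 AM UTC (Aug 16).
Add 6 hours 15 minutes leg 2 → 8:23 AM UTC.
Add 8 hours layover in Buenos Aires → 4:23 PM UTC.
Add 11 hours and 45 minutes leg 3 → 4:08 AM UTC (Aug 17).
Amsterdam is UTC+2:00, so local arrival = 4:08 AM + 2:00 = 6:08 AM on Aug 17.

6:08 AM on Aug 17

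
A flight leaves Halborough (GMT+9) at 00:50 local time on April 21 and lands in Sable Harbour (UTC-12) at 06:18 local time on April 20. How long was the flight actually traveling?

2 hours 28 minutes

Sable Harbour is 21:00 behind Halborough.
Clock-face elapsed time (ignoring zones) is −18 hours 32 minutes.
Actual elapsed = −18 hours 32 minutes + 21:00 = 2 hours 28 minutes.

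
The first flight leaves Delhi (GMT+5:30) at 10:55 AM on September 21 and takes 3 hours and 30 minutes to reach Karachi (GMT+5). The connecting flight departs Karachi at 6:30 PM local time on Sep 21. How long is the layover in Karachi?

Convert departure to UTC: 10:55 AM − 5:30 = 5:25 AM UTC on Sep 21.
Add 3 hours and 30 minutes flight time → 8:55 AM UTC.
Karachi is UTC+5:00, so local arrival = 8:55 AM + 5:00 = 1:55 PM on Sep 21.
Layover = 6:30 PM − 1:55 PM = 4 hours 35 minutes.

4 hours 35 minutes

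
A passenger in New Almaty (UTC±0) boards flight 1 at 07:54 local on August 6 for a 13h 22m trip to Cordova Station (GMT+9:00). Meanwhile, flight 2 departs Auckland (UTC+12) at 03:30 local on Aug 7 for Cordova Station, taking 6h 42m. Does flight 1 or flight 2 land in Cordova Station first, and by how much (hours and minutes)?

the first, by 56 minutes

Flight 1 departs at 07:54 UTC (Aug 6).
+13 hours and 22 minutes → arrive 21:16 UTC on Aug 6.
Flight 2 in UTC: 03:30 − 12:00 = 15:30 on Aug 6.
+6 hours and 42 minutes → arrive 22:12 UTC on Aug 6.
Flight 1 lands earlier by 56 minutes.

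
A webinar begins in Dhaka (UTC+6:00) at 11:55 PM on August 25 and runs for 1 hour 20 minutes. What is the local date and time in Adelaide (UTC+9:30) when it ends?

4:45 AM on August 26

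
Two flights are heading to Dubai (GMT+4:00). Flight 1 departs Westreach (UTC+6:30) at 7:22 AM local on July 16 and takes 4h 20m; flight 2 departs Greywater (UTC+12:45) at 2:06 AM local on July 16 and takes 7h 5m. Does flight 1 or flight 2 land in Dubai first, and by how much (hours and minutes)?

Flight 1 in UTC: 7:22 AM − 6:30 = 12:52 AM on Jul 16.
+4 hours and 20 minutes → arrive 5:12 AM UTC on Jul 16.
Flight 2 in UTC: 2:06 AM − 12:45 = 1:21 PM on Jul 15.
+7 hours 5 minutes → arrive 8:26 PM UTC on Jul 15.
Flight 2 lands earlier by 8 hours 46 minutes.

the second, by 8 hours 46 minutes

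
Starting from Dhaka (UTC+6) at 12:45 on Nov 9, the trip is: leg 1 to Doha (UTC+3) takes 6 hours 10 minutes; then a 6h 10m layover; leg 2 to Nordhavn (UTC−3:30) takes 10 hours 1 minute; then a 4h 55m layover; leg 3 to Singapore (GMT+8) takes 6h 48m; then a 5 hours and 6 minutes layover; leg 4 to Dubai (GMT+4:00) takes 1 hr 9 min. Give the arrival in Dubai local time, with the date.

03:04 on November 11

Convert departure to UTC: 12:45 − 6:00 = 06:45 UTC on Nov 9.
Add 6 hours 10 minutes leg 1 → 12:55 UTC.
Add 6 hours and 10 minutes layover in Doha → 19:05 UTC.
Add 10 hours 1 minute leg 2 → 05:06 UTC (Nov 10).
Add 4 hours and 55 minutes layover in Nordhavn → 10:01 UTC.
Add 6 hours and 48 minutes leg 3 → 16:49 UTC.
Add 5 hours 6 minutes layover in Singapore → 21:55 UTC.
Add 1 hour 9 minutes leg 4 → 23:04 UTC.
Dubai is UTC+4:00, so local arrival = 23:04 + 4:00 = 03:04 on Nov 11.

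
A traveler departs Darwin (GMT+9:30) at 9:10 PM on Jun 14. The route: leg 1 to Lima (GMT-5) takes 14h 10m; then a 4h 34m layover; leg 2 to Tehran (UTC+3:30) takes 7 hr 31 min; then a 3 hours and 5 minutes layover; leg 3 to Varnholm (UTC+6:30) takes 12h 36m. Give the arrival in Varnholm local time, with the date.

12:06 PM on June 16

Convert departure to UTC: 9:10 PM − 9:30 = 11:40 AM UTC on Jun 14.
Add 14 hours and 10 minutes leg 1 → 1:50 AM UTC (Jun 15).
Add 4 hours 34 minutes layover in Lima → 6:24 AM UTC.
Add 7 hours and 31 minutes leg 2 → 1:55 PM UTC.
Add 3 hours and 5 minutes layover in Tehran → 5:00 PM UTC.
Add 12 hours and 36 minutes leg 3 → 5:36 AM UTC (Jun 16).
Varnholm is UTC+6:30, so local arrival = 5:36 AM + 6:30 = 12:06 PM on Jun 16.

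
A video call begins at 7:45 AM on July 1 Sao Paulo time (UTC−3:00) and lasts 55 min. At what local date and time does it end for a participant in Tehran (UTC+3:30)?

3:10 PM on July 1

Convert start to UTC: 7:45 AM + 3:00 = 10:45 AM UTC on Jul 1.
Add 55 minutes duration → 11:40 AM UTC.
Tehran is UTC+3:30, so local end time = 11:40 AM + 3:30 = 3:10 PM on Jul 1.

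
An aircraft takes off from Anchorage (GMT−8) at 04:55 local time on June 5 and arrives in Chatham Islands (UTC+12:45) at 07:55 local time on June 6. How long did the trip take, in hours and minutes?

6 hours 15 minutes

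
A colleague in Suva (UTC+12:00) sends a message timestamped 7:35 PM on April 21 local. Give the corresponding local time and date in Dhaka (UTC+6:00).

1:35 PM on April 21

Dhaka is 6:00 behind Suva.
Shift by the zone difference: 7:35 PM − 6:00 = 1:35 PM on Apr 21 in Dhaka.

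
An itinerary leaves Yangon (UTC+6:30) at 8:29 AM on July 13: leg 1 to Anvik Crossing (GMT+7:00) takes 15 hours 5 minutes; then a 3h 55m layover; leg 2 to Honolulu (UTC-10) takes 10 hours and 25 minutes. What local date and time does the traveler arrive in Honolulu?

9:24 PM on July 13

Convert departure to UTC: 8:29 AM − 6:30 = 1:59 AM UTC on Jul 13.
Add 15 hours 5 minutes leg 1 → 5:04 PM UTC.
Add 3 hours 55 minutes layover in Anvik Crossing → 8:59 PM UTC.
Add 10 hours 25 minutes leg 2 → 7:24 AM UTC (Jul 14).
Honolulu is UTC−10:00, so local arrival = 7:24 AM − 10:00 = 9:24 PM on Jul 13.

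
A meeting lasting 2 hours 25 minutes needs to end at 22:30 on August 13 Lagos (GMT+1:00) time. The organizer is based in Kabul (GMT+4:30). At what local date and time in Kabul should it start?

23:35 on Aug 13

Target end time in UTC: 22:30 − 1:00 = 21:30 on Aug 13.
Subtract 2 hours 25 minutes → start 19:05 UTC on Aug 13.
Kabul is UTC+4:30: 19:05 + 4:30 = 23:35 on Aug 13.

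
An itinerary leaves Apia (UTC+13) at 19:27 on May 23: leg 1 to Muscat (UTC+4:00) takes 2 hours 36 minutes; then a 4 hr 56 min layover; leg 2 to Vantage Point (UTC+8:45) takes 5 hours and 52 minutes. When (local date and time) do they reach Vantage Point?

Convert departure to UTC: 19:27 − 13:00 = 06:27 UTC on May 23.
Add 2 hours 36 minutes leg 1 → 09:03 UTC.
Add 4 hours and 56 minutes layover in Muscat → 13:59 UTC.
Add 5 hours 52 minutes leg 2 → 19:51 UTC.
Vantage Point is UTC+8:45, so local arrival = 19:51 + 8:45 = 04:36 on May 24.

04:36 on May 24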